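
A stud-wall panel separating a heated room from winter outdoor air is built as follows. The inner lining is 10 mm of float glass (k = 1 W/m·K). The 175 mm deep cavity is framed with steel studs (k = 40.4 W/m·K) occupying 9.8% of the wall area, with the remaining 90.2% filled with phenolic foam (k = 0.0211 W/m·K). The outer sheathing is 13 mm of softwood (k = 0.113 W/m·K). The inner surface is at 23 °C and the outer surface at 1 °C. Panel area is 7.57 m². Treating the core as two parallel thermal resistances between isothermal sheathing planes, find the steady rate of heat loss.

Sheathing layers in series; stud and cavity paths in parallel between them.
R_inner = 0.01/(1×7.57) = 0.001321 K/W
R_stud  = 0.175/(40.4×0.098×7.57) = 0.005839 K/W
R_cav   = 0.175/(0.0211×0.902×7.57) = 1.215 K/W
1/R_core = 1/R_stud + 1/R_cav → R_core = 0.005811 K/W
R_outer = 0.013/(0.113×7.57) = 0.0152 K/W
R_total = 0.02233 K/W
Q = ΔT/R_total = 22/0.02233

Q ≈ 985 W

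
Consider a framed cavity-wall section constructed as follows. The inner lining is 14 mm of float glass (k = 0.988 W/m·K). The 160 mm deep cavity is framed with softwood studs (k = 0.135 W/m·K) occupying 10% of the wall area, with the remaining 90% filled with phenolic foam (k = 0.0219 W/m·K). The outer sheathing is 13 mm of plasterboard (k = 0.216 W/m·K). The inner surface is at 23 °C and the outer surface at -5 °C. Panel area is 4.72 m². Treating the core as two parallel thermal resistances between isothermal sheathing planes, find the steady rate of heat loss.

Q ≈ 27 W

Sheathing layers in series; stud and cavity paths in parallel between them.
R_inner = 0.014/(0.988×4.72) = 0.003002 K/W
R_stud  = 0.16/(0.135×0.1×4.72) = 2.511 K/W
R_cav   = 0.16/(0.0219×0.9×4.72) = 1.72 K/W
1/R_core = 1/R_stud + 1/R_cav → R_core = 1.021 K/W
R_outer = 0.013/(0.216×4.72) = 0.01275 K/W
R_total = 1.036 K/W
Q = ΔT/R_total = 28/1.036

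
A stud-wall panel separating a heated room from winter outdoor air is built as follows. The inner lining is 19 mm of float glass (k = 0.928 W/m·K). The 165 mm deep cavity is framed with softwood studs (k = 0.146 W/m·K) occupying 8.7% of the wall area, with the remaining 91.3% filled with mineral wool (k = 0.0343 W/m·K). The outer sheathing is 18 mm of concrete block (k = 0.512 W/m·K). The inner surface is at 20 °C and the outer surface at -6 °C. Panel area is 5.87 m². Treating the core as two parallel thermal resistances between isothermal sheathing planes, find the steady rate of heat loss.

Sheathing layers in series; stud and cavity paths in parallel between them.
R_inner = 0.019/(0.928×5.87) = 0.003488 K/W
R_stud  = 0.165/(0.146×0.087×5.87) = 2.213 K/W
R_cav   = 0.165/(0.0343×0.913×5.87) = 0.8976 K/W
1/R_core = 1/R_stud + 1/R_cav → R_core = 0.6386 K/W
R_outer = 0.018/(0.512×5.87) = 0.005989 K/W
R_total = 0.6481 K/W
Q = ΔT/R_total = 26/0.6481

Q ≈ 40.1 W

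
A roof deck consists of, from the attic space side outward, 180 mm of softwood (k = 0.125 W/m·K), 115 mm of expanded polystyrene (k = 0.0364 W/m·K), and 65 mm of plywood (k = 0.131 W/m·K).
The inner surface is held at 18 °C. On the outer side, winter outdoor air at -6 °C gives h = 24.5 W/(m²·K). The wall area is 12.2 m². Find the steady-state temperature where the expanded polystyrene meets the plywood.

Treating each layer as a thermal resistance in series:
R_softwood = L/(kA) = 0.18/(0.125×12.2) = 0.118 K/W
R_expanded polystyrene = L/(kA) = 0.115/(0.0364×12.2) = 0.259 K/W
R_plywood = L/(kA) = 0.065/(0.131×12.2) = 0.04067 K/W
R_outer film = 1/(h_o·A) = 1/(24.5×12.2) = 0.003346 K/W
R_total = 0.421 K/W;  Q = ΔT/R_total = 24/0.421 = 57.01 W
T_interface = T_inner − Q·ΣR(inner→interface) = 18 − 57×0.377

T ≈ -3.49 °C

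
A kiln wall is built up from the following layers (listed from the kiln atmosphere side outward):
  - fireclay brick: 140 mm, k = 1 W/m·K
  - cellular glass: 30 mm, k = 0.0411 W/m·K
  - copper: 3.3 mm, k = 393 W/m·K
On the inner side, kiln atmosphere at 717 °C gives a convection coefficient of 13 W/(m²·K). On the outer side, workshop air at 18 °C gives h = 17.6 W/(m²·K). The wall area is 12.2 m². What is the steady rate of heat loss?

Series thermal resistances:
R_inner film = 1/(h_i·A) = 1/(13×12.2) = 0.006305 K/W
R_fireclay brick = L/(kA) = 0.14/(1×12.2) = 0.01148 K/W
R_cellular glass = L/(kA) = 0.03/(0.0411×12.2) = 0.05983 K/W
R_copper = L/(kA) = 0.0033/(393×12.2) = 6.883×10^-7 K/W
R_outer film = 1/(h_o·A) = 1/(17.6×12.2) = 0.004657 K/W
R_total = 0.08227 K/W
Q = ΔT / R_total = 699 / 0.08227

Q ≈ 8500 W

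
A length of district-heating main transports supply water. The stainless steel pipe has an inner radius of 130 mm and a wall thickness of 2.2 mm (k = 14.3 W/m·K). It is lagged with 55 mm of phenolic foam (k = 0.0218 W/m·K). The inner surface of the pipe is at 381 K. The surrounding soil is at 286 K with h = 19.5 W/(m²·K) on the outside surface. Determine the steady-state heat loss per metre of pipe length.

q′ ≈ 36.8 W/m

Radial resistances (cylindrical: R_cond = ln(r_o/r_i)/(2πkL), R_conv = 1/(h·2πrL)):
R_stainless steel pipe wall = ln(132.2/130)/(2π×14.3×1) = 1.868×10^-4 K/W
R_phenolic foam = ln(187.2/132.2)/(2π×0.0218×1) = 2.54 K/W
R_outer film = 1/(h_o·2πr_oL) = 1/(19.5×2π×0.1872×1) = 0.0436 K/W
R_total = 2.583 K/W
Q = ΔT/R_total = 95/2.583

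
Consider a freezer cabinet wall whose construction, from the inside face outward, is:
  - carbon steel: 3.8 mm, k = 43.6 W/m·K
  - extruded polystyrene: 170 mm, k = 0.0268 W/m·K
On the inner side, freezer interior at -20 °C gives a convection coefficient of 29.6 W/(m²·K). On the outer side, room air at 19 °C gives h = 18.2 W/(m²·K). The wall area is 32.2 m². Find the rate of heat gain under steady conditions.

Treating each layer as a thermal resistance in series:
R_inner film = 1/(h_i·A) = 1/(29.6×32.2) = 0.001049 K/W
R_carbon steel = L/(kA) = 0.0038/(43.6×32.2) = 2.707×10^-6 K/W
R_extruded polystyrene = L/(kA) = 0.17/(0.0268×32.2) = 0.197 K/W
R_outer film = 1/(h_o·A) = 1/(18.2×32.2) = 0.001706 K/W
R_total = 0.1998 K/W
Q = ΔT / R_total = 39 / 0.1998

Q ≈ 195 W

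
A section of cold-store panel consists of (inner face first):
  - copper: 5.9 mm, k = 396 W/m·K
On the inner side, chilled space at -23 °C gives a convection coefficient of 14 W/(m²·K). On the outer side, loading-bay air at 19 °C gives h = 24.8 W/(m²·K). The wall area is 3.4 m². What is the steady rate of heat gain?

Series thermal resistances:
R_inner film = 1/(h_i·A) = 1/(14×3.4) = 0.02101 K/W
R_copper = L/(kA) = 0.0059/(396×3.4) = 4.382×10^-6 K/W
R_outer film = 1/(h_o·A) = 1/(24.8×3.4) = 0.01186 K/W
R_total = 0.03287 K/W
Q = ΔT / R_total = 42 / 0.03287

Q ≈ 1280 W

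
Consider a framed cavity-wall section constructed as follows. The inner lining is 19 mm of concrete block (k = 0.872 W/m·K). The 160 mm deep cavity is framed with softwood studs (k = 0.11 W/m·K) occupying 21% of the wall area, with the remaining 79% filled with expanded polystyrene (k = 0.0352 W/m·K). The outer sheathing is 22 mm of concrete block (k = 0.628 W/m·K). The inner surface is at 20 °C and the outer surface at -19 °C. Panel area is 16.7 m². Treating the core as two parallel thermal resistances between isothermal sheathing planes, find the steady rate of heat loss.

Sheathing layers in series; stud and cavity paths in parallel between them.
R_inner = 0.019/(0.872×16.7) = 0.001305 K/W
R_stud  = 0.16/(0.11×0.21×16.7) = 0.4148 K/W
R_cav   = 0.16/(0.0352×0.79×16.7) = 0.3445 K/W
1/R_core = 1/R_stud + 1/R_cav → R_core = 0.1882 K/W
R_outer = 0.022/(0.628×16.7) = 0.002098 K/W
R_total = 0.1916 K/W
Q = ΔT/R_total = 39/0.1916

Q ≈ 204 W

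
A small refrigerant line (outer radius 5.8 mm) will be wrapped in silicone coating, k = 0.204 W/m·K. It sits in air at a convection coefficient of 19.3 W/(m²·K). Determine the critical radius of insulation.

r_cr ≈ 10.6 mm

For a cylinder r_cr = k/h = 0.204/19.3
r_cr = 10.6 mm; since the bare radius (5.8 mm) is below r_cr, adding a thin layer of insulation will *increase* heat loss.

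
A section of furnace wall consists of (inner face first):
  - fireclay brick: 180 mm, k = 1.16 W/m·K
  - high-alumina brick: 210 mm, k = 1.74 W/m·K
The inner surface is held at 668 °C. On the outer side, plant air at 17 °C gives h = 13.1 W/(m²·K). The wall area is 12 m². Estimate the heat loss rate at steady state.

Q ≈ 22200 W

Thermal resistances in series:
R_fireclay brick = L/(kA) = 0.18/(1.16×12) = 0.01293 K/W
R_high-alumina brick = L/(kA) = 0.21/(1.74×12) = 0.01006 K/W
R_outer film = 1/(h_o·A) = 1/(13.1×12) = 0.006361 K/W
R_total = 0.02935 K/W
Q = ΔT / R_total = 651 / 0.02935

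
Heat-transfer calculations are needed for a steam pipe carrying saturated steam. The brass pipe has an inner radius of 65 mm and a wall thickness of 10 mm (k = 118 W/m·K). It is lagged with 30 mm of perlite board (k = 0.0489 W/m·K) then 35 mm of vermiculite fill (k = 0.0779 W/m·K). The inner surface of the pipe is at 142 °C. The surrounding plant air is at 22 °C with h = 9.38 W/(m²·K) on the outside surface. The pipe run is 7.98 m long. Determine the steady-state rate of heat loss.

For a radial system each layer contributes R = ln(r_out/r_in)/(2πkL); films add R = 1/(hA).
R_brass pipe wall = ln(75/65)/(2π×118×7.98) = 2.419×10^-5 K/W
R_perlite board = ln(105/75)/(2π×0.0489×7.98) = 0.1372 K/W
R_vermiculite fill = ln(140/105)/(2π×0.0779×7.98) = 0.07365 K/W
R_outer film = 1/(h_o·2πr_oL) = 1/(9.38×2π×0.14×7.98) = 0.01519 K/W
R_total = 0.2261 K/W
Q = ΔT/R_total = 120/0.2261

Q ≈ 531 W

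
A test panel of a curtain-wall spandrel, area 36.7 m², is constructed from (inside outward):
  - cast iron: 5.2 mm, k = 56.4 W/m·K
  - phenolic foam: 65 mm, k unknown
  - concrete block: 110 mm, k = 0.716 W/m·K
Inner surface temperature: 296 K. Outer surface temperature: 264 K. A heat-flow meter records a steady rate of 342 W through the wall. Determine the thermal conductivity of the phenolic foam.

Treating each layer as a thermal resistance in series:
R_cast iron = L/(kA) = 0.0052/(56.4×36.7) = 2.512×10^-6 K/W
R_concrete block = L/(kA) = 0.11/(0.716×36.7) = 0.004186 K/W
Sum of known resistances R_other = 0.004189 K/W
Total R = ΔT/Q = 32/342 = 0.09357 K/W
R_phenolic foam = R_total − R_other = 0.08938 K/W
k = L/(R·A) = 0.065/(0.08938×36.7)

k ≈ 0.0198 W/(m·K)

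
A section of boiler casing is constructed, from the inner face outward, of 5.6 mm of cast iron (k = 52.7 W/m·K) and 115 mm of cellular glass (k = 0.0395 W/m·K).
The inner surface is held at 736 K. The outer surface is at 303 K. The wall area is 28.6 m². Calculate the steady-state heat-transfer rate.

Model the wall as resistances in series:
R_cast iron = L/(kA) = 0.0056/(52.7×28.6) = 3.715×10^-6 K/W
R_cellular glass = L/(kA) = 0.115/(0.0395×28.6) = 0.1018 K/W
R_total = 0.1018 K/W
Q = ΔT / R_total = 433 / 0.1018

Q ≈ 4250 W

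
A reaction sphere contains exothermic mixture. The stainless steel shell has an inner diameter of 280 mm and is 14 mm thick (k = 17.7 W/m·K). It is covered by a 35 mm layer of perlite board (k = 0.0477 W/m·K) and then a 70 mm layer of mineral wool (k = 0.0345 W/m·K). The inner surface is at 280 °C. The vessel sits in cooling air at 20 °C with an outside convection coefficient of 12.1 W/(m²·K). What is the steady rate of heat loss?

Spherical conduction: R = (1/r_in − 1/r_out)/(4πk) per layer; series-sum.
R_stainless steel shell = (1/0.14 − 1/0.154)/(4π×17.7) = 0.002919 K/W
R_perlite board = (1/0.154 − 1/0.189)/(4π×0.0477) = 2.006 K/W
R_mineral wool = (1/0.189 − 1/0.259)/(4π×0.0345) = 3.298 K/W
R_outer film = 1/(h·4πr_o²) = 1/(12.1×4π×0.259²) = 0.09804 K/W
R_total = 5.406 K/W
Q = ΔT/R_total = 260/5.406

Q ≈ 48.1 W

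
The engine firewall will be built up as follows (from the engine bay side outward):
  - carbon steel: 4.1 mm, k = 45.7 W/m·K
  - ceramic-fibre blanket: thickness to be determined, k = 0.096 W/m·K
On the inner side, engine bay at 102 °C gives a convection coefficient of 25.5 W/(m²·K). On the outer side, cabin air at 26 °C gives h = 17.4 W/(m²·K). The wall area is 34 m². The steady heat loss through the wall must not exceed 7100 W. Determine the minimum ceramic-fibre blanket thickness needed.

L ≈ 25.6 mm

Model the wall as resistances in series:
R_inner film = 1/(h_i·A) = 1/(25.5×34) = 0.001153 K/W
R_carbon steel = L/(kA) = 0.0041/(45.7×34) = 2.639×10^-6 K/W
R_outer film = 1/(h_o·A) = 1/(17.4×34) = 0.00169 K/W
Sum of the known resistances R_other = 0.002846 K/W
Required total resistance R_tot = ΔT/Q_allow = 76/7100 = 0.0107 K/W
R_ceramic-fibre blanket = R_tot − R_other = 0.007858 K/W
L = R·k·A = 0.007858×0.096×34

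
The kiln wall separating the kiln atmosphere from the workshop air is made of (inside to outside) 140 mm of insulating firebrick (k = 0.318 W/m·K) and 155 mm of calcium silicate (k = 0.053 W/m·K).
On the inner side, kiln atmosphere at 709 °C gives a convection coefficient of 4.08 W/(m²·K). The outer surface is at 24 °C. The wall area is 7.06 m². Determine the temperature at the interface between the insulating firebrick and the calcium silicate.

Model the wall as resistances in series:
R_inner film = 1/(h_i·A) = 1/(4.08×7.06) = 0.03472 K/W
R_insulating firebrick = L/(kA) = 0.14/(0.318×7.06) = 0.06236 K/W
R_calcium silicate = L/(kA) = 0.155/(0.053×7.06) = 0.4142 K/W
R_total = 0.5113 K/W;  Q = ΔT/R_total = 685/0.5113 = 1340 W
T_interface = T_inner − Q·ΣR(inner→interface) = 709 − 1340×0.09708

T ≈ 579 °C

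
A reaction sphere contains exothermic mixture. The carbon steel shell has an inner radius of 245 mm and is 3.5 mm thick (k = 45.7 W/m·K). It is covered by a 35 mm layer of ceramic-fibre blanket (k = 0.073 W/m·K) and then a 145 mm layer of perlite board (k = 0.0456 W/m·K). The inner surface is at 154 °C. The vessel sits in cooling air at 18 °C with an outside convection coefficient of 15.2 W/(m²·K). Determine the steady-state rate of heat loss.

Q ≈ 51.3 W

Each spherical layer contributes R = (1/r_i − 1/r_o)/(4πk):
R_carbon steel shell = (1/0.245 − 1/0.2485)/(4π×45.7) = 1.001×10^-4 K/W
R_ceramic-fibre blanket = (1/0.2485 − 1/0.2835)/(4π×0.073) = 0.5416 K/W
R_perlite board = (1/0.2835 − 1/0.4285)/(4π×0.0456) = 2.083 K/W
R_outer film = 1/(h·4πr_o²) = 1/(15.2×4π×0.4285²) = 0.02851 K/W
R_total = 2.653 K/W
Q = ΔT/R_total = 136/2.653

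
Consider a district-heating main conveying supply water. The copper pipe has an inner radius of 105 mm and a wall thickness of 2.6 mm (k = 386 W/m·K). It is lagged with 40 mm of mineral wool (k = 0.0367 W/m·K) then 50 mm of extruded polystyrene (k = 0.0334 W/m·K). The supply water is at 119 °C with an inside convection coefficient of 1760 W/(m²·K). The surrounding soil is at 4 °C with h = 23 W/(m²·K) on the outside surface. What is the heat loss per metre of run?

q′ ≈ 41.1 W/m

Radial resistances (cylindrical: R_cond = ln(r_o/r_i)/(2πkL), R_conv = 1/(h·2πrL)):
R_inner film = 1/(h_i·2πr₁L) = 1/(1760×2π×0.105×1) = 8.612×10^-4 K/W
R_copper pipe wall = ln(107.6/105)/(2π×386×1) = 1.009×10^-5 K/W
R_mineral wool = ln(147.6/107.6)/(2π×0.0367×1) = 1.371 K/W
R_extruded polystyrene = ln(197.6/147.6)/(2π×0.0334×1) = 1.39 K/W
R_outer film = 1/(h_o·2πr_oL) = 1/(23×2π×0.1976×1) = 0.03502 K/W
R_total = 2.797 K/W
Q = ΔT/R_total = 115/2.797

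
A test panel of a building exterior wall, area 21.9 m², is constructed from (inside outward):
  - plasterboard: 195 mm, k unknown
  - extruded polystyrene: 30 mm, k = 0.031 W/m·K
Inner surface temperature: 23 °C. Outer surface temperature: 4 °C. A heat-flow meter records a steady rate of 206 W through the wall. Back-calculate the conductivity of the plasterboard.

Series thermal resistances:
R_extruded polystyrene = L/(kA) = 0.03/(0.031×21.9) = 0.04419 K/W
Sum of known resistances R_other = 0.04419 K/W
Total R = ΔT/Q = 19/206 = 0.09223 K/W
R_plasterboard = R_total − R_other = 0.04804 K/W
k = L/(R·A) = 0.195/(0.04804×21.9)

k ≈ 0.185 W/(m·K)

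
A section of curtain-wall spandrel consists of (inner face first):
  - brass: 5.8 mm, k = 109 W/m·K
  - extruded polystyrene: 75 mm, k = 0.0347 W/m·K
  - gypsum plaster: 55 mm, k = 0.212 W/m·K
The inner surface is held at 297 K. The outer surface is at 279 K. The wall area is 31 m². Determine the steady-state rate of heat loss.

Using the resistance-network approach (series):
R_brass = L/(kA) = 0.0058/(109×31) = 1.716×10^-6 K/W
R_extruded polystyrene = L/(kA) = 0.075/(0.0347×31) = 0.06972 K/W
R_gypsum plaster = L/(kA) = 0.055/(0.212×31) = 0.008369 K/W
R_total = 0.07809 K/W
Q = ΔT / R_total = 18 / 0.07809

Q ≈ 230 W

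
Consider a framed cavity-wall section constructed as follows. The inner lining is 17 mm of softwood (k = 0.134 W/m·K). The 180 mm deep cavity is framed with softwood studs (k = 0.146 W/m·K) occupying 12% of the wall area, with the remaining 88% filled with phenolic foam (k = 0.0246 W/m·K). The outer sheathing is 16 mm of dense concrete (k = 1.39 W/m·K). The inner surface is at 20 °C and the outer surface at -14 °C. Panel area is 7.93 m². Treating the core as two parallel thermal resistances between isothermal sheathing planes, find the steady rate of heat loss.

Q ≈ 57 W

Sheathing layers in series; stud and cavity paths in parallel between them.
R_inner = 0.017/(0.134×7.93) = 0.016 K/W
R_stud  = 0.18/(0.146×0.12×7.93) = 1.296 K/W
R_cav   = 0.18/(0.0246×0.88×7.93) = 1.049 K/W
1/R_core = 1/R_stud + 1/R_cav → R_core = 0.5795 K/W
R_outer = 0.016/(1.39×7.93) = 0.001452 K/W
R_total = 0.597 K/W
Q = ΔT/R_total = 34/0.597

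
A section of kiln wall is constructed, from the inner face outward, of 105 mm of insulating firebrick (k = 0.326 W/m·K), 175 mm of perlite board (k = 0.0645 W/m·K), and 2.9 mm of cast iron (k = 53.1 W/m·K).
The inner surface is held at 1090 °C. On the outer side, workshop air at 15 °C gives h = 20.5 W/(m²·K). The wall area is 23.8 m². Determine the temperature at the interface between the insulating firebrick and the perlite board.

T ≈ 978 °C

Treating each layer as a thermal resistance in series:
R_insulating firebrick = L/(kA) = 0.105/(0.326×23.8) = 0.01353 K/W
R_perlite board = L/(kA) = 0.175/(0.0645×23.8) = 0.114 K/W
R_cast iron = L/(kA) = 0.0029/(53.1×23.8) = 2.295×10^-6 K/W
R_outer film = 1/(h_o·A) = 1/(20.5×23.8) = 0.00205 K/W
R_total = 0.1296 K/W;  Q = ΔT/R_total = 1075/0.1296 = 8296 W
T_interface = T_inner − Q·ΣR(inner→interface) = 1090 − 8300×0.01353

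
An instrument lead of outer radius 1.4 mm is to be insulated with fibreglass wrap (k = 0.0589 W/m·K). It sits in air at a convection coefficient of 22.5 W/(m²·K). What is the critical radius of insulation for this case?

r_cr ≈ 2.62 mm

For a cylinder r_cr = k/h = 0.0589/22.5
r_cr = 2.62 mm; since the bare radius (1.4 mm) is below r_cr, adding a thin layer of insulation will *increase* heat loss.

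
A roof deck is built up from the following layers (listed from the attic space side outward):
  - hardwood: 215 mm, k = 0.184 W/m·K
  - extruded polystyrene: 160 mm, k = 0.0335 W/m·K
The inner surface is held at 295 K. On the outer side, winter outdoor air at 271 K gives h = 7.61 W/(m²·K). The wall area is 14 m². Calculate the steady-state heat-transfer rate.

Q ≈ 55.3 W

Treating each layer as a thermal resistance in series:
R_hardwood = L/(kA) = 0.215/(0.184×14) = 0.08346 K/W
R_extruded polystyrene = L/(kA) = 0.16/(0.0335×14) = 0.3412 K/W
R_outer film = 1/(h_o·A) = 1/(7.61×14) = 0.009386 K/W
R_total = 0.434 K/W
Q = ΔT / R_total = 24 / 0.434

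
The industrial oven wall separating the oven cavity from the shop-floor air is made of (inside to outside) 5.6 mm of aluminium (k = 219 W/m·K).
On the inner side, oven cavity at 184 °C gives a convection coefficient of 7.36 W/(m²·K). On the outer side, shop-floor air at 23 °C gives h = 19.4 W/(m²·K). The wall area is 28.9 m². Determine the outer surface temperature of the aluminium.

Model the wall as resistances in series:
R_inner film = 1/(h_i·A) = 1/(7.36×28.9) = 0.004701 K/W
R_aluminium = L/(kA) = 0.0056/(219×28.9) = 8.848×10^-7 K/W
R_outer film = 1/(h_o·A) = 1/(19.4×28.9) = 0.001784 K/W
R_total = 0.006486 K/W;  Q = ΔT/R_total = 161/0.006486 = 24820 W
T_interface = T_inner − Q·ΣR(inner→interface) = 184 − 24800×0.004702

T ≈ 67.3 °C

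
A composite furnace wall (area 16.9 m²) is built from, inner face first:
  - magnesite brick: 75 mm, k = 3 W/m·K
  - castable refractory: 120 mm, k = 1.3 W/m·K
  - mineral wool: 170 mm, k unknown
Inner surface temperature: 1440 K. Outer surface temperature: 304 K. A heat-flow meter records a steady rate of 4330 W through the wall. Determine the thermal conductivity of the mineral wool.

Using the resistance-network approach (series):
R_magnesite brick = L/(kA) = 0.075/(3×16.9) = 0.001479 K/W
R_castable refractory = L/(kA) = 0.12/(1.3×16.9) = 0.005462 K/W
Sum of known resistances R_other = 0.006941 K/W
Total R = ΔT/Q = 1136/4330 = 0.2624 K/W
R_mineral wool = R_total − R_other = 0.2554 K/W
k = L/(R·A) = 0.17/(0.2554×16.9)

k ≈ 0.0394 W/(m·K)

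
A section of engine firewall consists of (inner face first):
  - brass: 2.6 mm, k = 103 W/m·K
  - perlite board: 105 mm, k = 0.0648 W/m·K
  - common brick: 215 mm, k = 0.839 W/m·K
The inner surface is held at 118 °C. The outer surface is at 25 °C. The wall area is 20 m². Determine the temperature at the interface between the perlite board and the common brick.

Using the resistance-network approach (series):
R_brass = L/(kA) = 0.0026/(103×20) = 1.262×10^-6 K/W
R_perlite board = L/(kA) = 0.105/(0.0648×20) = 0.08102 K/W
R_common brick = L/(kA) = 0.215/(0.839×20) = 0.01281 K/W
R_total = 0.09383 K/W;  Q = ΔT/R_total = 93/0.09383 = 991.1 W
T_interface = T_inner − Q·ΣR(inner→interface) = 118 − 991×0.08102

T ≈ 37.7 °C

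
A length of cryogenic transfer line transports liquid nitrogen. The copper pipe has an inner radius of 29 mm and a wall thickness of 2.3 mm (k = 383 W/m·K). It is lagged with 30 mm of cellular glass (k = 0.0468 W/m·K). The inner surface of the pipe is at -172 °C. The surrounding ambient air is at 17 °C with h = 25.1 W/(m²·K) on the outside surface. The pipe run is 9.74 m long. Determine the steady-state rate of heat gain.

Treating each annulus and film as a series resistance:
R_copper pipe wall = ln(31.3/29)/(2π×383×9.74) = 3.256×10^-6 K/W
R_cellular glass = ln(61.3/31.3)/(2π×0.0468×9.74) = 0.2347 K/W
R_outer film = 1/(h_o·2πr_oL) = 1/(25.1×2π×0.0613×9.74) = 0.01062 K/W
R_total = 0.2453 K/W
Q = ΔT/R_total = 189/0.2453

Q ≈ 770 W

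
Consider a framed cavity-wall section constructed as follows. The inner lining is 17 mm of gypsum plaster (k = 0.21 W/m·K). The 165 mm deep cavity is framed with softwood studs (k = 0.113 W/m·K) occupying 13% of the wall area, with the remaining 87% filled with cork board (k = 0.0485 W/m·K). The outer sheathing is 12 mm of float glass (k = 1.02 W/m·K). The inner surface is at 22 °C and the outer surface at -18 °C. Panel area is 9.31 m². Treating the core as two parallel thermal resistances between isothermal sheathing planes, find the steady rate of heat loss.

Sheathing layers in series; stud and cavity paths in parallel between them.
R_inner = 0.017/(0.21×9.31) = 0.008695 K/W
R_stud  = 0.165/(0.113×0.13×9.31) = 1.206 K/W
R_cav   = 0.165/(0.0485×0.87×9.31) = 0.42 K/W
1/R_core = 1/R_stud + 1/R_cav → R_core = 0.3116 K/W
R_outer = 0.012/(1.02×9.31) = 0.001264 K/W
R_total = 0.3215 K/W
Q = ΔT/R_total = 40/0.3215

Q ≈ 124 W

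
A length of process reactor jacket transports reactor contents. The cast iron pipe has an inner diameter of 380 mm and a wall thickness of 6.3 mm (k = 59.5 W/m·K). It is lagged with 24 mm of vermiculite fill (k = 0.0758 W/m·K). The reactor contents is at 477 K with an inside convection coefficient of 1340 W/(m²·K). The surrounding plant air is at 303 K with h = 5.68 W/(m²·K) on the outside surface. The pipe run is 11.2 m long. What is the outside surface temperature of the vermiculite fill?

T ≈ 363 K

Treating each annulus and film as a series resistance:
R_inner film = 1/(h_i·2πr₁L) = 1/(1340×2π×0.19×11.2) = 5.581×10^-5 K/W
R_cast iron pipe wall = ln(196.3/190)/(2π×59.5×11.2) = 7.791×10^-6 K/W
R_vermiculite fill = ln(220.3/196.3)/(2π×0.0758×11.2) = 0.02162 K/W
R_outer film = 1/(h_o·2πr_oL) = 1/(5.68×2π×0.2203×11.2) = 0.01136 K/W
R_total = 0.03304 K/W
Q = ΔT/R_total = 174/0.03304
Q = 5270 W
T_interface = T_inner − Q·ΣR(inner→interface) = 477 − 5270×0.02169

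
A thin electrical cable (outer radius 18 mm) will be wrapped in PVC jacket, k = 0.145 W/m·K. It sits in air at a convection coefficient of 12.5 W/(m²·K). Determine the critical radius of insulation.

For a cylinder r_cr = k/h = 0.145/12.5
r_cr = 11.6 mm; since the bare radius (18 mm) is above r_cr, any added insulation will reduce heat loss.

r_cr ≈ 11.6 mm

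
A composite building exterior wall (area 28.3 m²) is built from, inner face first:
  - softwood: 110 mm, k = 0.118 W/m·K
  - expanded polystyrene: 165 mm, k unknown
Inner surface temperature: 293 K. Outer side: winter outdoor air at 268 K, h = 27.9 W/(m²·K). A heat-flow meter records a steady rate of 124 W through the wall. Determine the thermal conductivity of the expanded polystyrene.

k ≈ 0.0348 W/(m·K)

Treating each layer as a thermal resistance in series:
R_softwood = L/(kA) = 0.11/(0.118×28.3) = 0.03294 K/W
R_outer film = 1/(h_o·A) = 1/(27.9×28.3) = 0.001267 K/W
Sum of known resistances R_other = 0.03421 K/W
Total R = ΔT/Q = 25/124 = 0.2016 K/W
R_expanded polystyrene = R_total − R_other = 0.1674 K/W
k = L/(R·A) = 0.165/(0.1674×28.3)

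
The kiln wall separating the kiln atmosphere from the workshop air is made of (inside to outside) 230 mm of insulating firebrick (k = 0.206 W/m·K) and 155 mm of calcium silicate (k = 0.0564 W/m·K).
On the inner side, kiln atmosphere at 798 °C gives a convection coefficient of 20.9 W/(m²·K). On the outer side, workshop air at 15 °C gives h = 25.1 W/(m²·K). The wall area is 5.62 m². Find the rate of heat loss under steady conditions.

Q ≈ 1110 W

Model the wall as resistances in series:
R_inner film = 1/(h_i·A) = 1/(20.9×5.62) = 0.008514 K/W
R_insulating firebrick = L/(kA) = 0.23/(0.206×5.62) = 0.1987 K/W
R_calcium silicate = L/(kA) = 0.155/(0.0564×5.62) = 0.489 K/W
R_outer film = 1/(h_o·A) = 1/(25.1×5.62) = 0.007089 K/W
R_total = 0.7033 K/W
Q = ΔT / R_total = 783 / 0.7033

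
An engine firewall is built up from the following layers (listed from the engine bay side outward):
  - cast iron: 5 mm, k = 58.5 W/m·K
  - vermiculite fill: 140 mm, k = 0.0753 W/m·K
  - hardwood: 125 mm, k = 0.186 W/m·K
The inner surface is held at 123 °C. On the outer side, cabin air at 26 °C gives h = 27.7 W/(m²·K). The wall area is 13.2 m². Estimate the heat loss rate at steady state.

Using the resistance-network approach (series):
R_cast iron = L/(kA) = 0.005/(58.5×13.2) = 6.475×10^-6 K/W
R_vermiculite fill = L/(kA) = 0.14/(0.0753×13.2) = 0.1409 K/W
R_hardwood = L/(kA) = 0.125/(0.186×13.2) = 0.05091 K/W
R_outer film = 1/(h_o·A) = 1/(27.7×13.2) = 0.002735 K/W
R_total = 0.1945 K/W
Q = ΔT / R_total = 97 / 0.1945

Q ≈ 499 W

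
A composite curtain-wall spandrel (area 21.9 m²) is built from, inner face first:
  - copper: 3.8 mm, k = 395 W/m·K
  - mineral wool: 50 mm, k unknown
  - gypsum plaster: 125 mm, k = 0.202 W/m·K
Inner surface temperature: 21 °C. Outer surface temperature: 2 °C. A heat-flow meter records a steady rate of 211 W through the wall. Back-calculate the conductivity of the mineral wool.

Series thermal resistances:
R_copper = L/(kA) = 0.0038/(395×21.9) = 4.393×10^-7 K/W
R_gypsum plaster = L/(kA) = 0.125/(0.202×21.9) = 0.02826 K/W
Sum of known resistances R_other = 0.02826 K/W
Total R = ΔT/Q = 19/211 = 0.09005 K/W
R_mineral wool = R_total − R_other = 0.06179 K/W
k = L/(R·A) = 0.05/(0.06179×21.9)

k ≈ 0.0369 W/(m·K)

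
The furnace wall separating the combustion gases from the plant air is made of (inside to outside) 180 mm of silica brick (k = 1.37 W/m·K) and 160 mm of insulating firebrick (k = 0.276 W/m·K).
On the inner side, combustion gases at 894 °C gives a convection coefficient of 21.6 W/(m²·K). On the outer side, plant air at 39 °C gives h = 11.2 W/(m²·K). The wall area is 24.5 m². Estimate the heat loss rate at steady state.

Thermal resistances in series:
R_inner film = 1/(h_i·A) = 1/(21.6×24.5) = 0.00189 K/W
R_silica brick = L/(kA) = 0.18/(1.37×24.5) = 0.005363 K/W
R_insulating firebrick = L/(kA) = 0.16/(0.276×24.5) = 0.02366 K/W
R_outer film = 1/(h_o·A) = 1/(11.2×24.5) = 0.003644 K/W
R_total = 0.03456 K/W
Q = ΔT / R_total = 855 / 0.03456

Q ≈ 24700 W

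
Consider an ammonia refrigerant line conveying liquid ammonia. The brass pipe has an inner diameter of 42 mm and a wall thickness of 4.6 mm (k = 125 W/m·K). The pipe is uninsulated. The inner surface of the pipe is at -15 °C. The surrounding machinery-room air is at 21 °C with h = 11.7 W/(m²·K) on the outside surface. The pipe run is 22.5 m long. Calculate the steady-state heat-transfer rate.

Per-layer cylindrical resistances, series-summed:
R_brass pipe wall = ln(25.6/21)/(2π×125×22.5) = 1.121×10^-5 K/W
R_outer film = 1/(h_o·2πr_oL) = 1/(11.7×2π×0.0256×22.5) = 0.02362 K/W
R_total = 0.02363 K/W
Q = ΔT/R_total = 36/0.02363

Q ≈ 1520 W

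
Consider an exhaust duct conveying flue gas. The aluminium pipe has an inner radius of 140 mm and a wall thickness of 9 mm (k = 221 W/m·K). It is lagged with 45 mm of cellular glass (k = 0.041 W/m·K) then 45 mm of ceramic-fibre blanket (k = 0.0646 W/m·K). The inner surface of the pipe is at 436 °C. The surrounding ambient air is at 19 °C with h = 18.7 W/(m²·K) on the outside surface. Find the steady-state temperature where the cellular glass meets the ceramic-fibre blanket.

T ≈ 165 °C

Per-layer cylindrical resistances, series-summed:
R_aluminium pipe wall = ln(149/140)/(2π×221×1) = 4.487×10^-5 K/W
R_cellular glass = ln(194/149)/(2π×0.041×1) = 1.024 K/W
R_ceramic-fibre blanket = ln(239/194)/(2π×0.0646×1) = 0.5139 K/W
R_outer film = 1/(h_o·2πr_oL) = 1/(18.7×2π×0.239×1) = 0.03561 K/W
R_total = 1.574 K/W
Q = ΔT/R_total = 417/1.574
Q = 265 W/m
T_interface = T_inner − Q·ΣR(inner→interface) = 436 − 265×1.025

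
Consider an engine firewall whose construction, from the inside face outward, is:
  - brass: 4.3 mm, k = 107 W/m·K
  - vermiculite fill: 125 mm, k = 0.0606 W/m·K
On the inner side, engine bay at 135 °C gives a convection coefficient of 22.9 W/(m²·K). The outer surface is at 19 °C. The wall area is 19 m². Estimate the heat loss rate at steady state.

Q ≈ 1050 W

Treating each layer as a thermal resistance in series:
R_inner film = 1/(h_i·A) = 1/(22.9×19) = 0.002298 K/W
R_brass = L/(kA) = 0.0043/(107×19) = 2.115×10^-6 K/W
R_vermiculite fill = L/(kA) = 0.125/(0.0606×19) = 0.1086 K/W
R_total = 0.1109 K/W
Q = ΔT / R_total = 116 / 0.1109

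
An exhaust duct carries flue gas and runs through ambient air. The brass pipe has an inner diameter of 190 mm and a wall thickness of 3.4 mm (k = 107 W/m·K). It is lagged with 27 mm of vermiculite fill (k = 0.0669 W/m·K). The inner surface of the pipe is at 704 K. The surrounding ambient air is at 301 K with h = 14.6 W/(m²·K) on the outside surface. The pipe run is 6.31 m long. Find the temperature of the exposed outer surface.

Radial resistances (cylindrical: R_cond = ln(r_o/r_i)/(2πkL), R_conv = 1/(h·2πrL)):
R_brass pipe wall = ln(98.4/95)/(2π×107×6.31) = 8.289×10^-6 K/W
R_vermiculite fill = ln(125.4/98.4)/(2π×0.0669×6.31) = 0.09142 K/W
R_outer film = 1/(h_o·2πr_oL) = 1/(14.6×2π×0.1254×6.31) = 0.01378 K/W
R_total = 0.1052 K/W
Q = ΔT/R_total = 403/0.1052
Q = 3830 W
T_interface = T_inner − Q·ΣR(inner→interface) = 704 − 3830×0.09142

T ≈ 354 K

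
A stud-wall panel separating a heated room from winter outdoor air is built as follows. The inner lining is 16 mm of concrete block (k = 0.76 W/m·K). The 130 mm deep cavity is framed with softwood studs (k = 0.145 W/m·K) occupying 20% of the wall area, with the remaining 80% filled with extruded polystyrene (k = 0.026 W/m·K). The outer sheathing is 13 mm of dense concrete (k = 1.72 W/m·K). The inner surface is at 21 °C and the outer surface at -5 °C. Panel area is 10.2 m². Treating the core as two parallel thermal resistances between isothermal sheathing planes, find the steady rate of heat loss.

Sheathing layers in series; stud and cavity paths in parallel between them.
R_inner = 0.016/(0.76×10.2) = 0.002064 K/W
R_stud  = 0.13/(0.145×0.2×10.2) = 0.4395 K/W
R_cav   = 0.13/(0.026×0.8×10.2) = 0.6127 K/W
1/R_core = 1/R_stud + 1/R_cav → R_core = 0.2559 K/W
R_outer = 0.013/(1.72×10.2) = 7.41×10^-4 K/W
R_total = 0.2587 K/W
Q = ΔT/R_total = 26/0.2587

Q ≈ 100 W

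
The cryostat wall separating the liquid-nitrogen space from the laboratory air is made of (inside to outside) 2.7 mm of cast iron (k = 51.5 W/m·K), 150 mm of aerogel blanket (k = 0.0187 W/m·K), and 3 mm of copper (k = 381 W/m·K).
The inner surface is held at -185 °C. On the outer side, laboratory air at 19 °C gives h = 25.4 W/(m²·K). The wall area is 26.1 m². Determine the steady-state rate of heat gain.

Using the resistance-network approach (series):
R_cast iron = L/(kA) = 0.0027/(51.5×26.1) = 2.009×10^-6 K/W
R_aerogel blanket = L/(kA) = 0.15/(0.0187×26.1) = 0.3073 K/W
R_copper = L/(kA) = 0.003/(381×26.1) = 3.017×10^-7 K/W
R_outer film = 1/(h_o·A) = 1/(25.4×26.1) = 0.001508 K/W
R_total = 0.3088 K/W
Q = ΔT / R_total = 204 / 0.3088

Q ≈ 661 W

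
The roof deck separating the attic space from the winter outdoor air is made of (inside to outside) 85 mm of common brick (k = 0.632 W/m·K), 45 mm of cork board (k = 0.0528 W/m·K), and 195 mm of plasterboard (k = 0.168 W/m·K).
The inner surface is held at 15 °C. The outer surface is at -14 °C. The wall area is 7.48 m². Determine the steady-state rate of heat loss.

Q ≈ 101 W

Thermal resistances in series:
R_common brick = L/(kA) = 0.085/(0.632×7.48) = 0.01798 K/W
R_cork board = L/(kA) = 0.045/(0.0528×7.48) = 0.1139 K/W
R_plasterboard = L/(kA) = 0.195/(0.168×7.48) = 0.1552 K/W
R_total = 0.2871 K/W
Q = ΔT / R_total = 29 / 0.2871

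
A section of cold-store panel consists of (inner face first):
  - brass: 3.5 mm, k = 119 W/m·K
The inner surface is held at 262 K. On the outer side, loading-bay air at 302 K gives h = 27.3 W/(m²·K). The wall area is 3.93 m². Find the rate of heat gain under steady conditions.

Treating each layer as a thermal resistance in series:
R_brass = L/(kA) = 0.0035/(119×3.93) = 7.484×10^-6 K/W
R_outer film = 1/(h_o·A) = 1/(27.3×3.93) = 0.009321 K/W
R_total = 0.009328 K/W
Q = ΔT / R_total = 40 / 0.009328

Q ≈ 4290 W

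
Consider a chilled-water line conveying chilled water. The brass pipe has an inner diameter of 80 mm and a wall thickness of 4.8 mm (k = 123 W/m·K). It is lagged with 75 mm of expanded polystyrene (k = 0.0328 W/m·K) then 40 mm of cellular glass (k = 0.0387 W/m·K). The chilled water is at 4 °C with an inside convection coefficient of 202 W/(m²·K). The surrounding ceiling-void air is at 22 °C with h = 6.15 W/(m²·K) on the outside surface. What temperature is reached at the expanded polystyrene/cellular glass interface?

Radial resistances (cylindrical: R_cond = ln(r_o/r_i)/(2πkL), R_conv = 1/(h·2πrL)):
R_inner film = 1/(h_i·2πr₁L) = 1/(202×2π×0.04×1) = 0.0197 K/W
R_brass pipe wall = ln(44.8/40)/(2π×123×1) = 1.466×10^-4 K/W
R_expanded polystyrene = ln(119.8/44.8)/(2π×0.0328×1) = 4.773 K/W
R_cellular glass = ln(159.8/119.8)/(2π×0.0387×1) = 1.185 K/W
R_outer film = 1/(h_o·2πr_oL) = 1/(6.15×2π×0.1598×1) = 0.1619 K/W
R_total = 6.139 K/W
Q = ΔT/R_total = 18/6.139
Q = 2.93 W/m
T_interface = T_inner + Q·ΣR(inner→interface) = 4 + 2.93×4.793

T ≈ 18.1 °C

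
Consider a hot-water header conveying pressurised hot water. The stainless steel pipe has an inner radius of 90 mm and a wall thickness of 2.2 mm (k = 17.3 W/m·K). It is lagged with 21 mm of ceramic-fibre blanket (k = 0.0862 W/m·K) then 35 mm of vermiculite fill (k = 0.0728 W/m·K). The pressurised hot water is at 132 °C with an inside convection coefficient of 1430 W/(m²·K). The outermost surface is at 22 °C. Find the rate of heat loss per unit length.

q′ ≈ 113 W/m

Cylindrical conduction, so R = ln(r₂/r₁)/(2πkL) per layer, in series:
R_inner film = 1/(h_i·2πr₁L) = 1/(1430×2π×0.09×1) = 0.001237 K/W
R_stainless steel pipe wall = ln(92.2/90)/(2π×17.3×1) = 2.222×10^-4 K/W
R_ceramic-fibre blanket = ln(113.2/92.2)/(2π×0.0862×1) = 0.3789 K/W
R_vermiculite fill = ln(148.2/113.2)/(2π×0.0728×1) = 0.589 K/W
R_total = 0.9693 K/W
Q = ΔT/R_total = 110/0.9693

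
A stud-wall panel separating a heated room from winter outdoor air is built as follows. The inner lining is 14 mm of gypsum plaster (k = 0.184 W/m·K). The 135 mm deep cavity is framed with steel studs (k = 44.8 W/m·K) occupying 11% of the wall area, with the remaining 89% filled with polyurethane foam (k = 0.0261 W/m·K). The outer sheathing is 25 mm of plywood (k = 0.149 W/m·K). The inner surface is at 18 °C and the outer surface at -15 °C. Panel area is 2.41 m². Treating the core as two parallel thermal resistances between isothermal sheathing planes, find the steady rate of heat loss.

Q ≈ 293 W

Sheathing layers in series; stud and cavity paths in parallel between them.
R_inner = 0.014/(0.184×2.41) = 0.03157 K/W
R_stud  = 0.135/(44.8×0.11×2.41) = 0.01137 K/W
R_cav   = 0.135/(0.0261×0.89×2.41) = 2.411 K/W
1/R_core = 1/R_stud + 1/R_cav → R_core = 0.01131 K/W
R_outer = 0.025/(0.149×2.41) = 0.06962 K/W
R_total = 0.1125 K/W
Q = ΔT/R_total = 33/0.1125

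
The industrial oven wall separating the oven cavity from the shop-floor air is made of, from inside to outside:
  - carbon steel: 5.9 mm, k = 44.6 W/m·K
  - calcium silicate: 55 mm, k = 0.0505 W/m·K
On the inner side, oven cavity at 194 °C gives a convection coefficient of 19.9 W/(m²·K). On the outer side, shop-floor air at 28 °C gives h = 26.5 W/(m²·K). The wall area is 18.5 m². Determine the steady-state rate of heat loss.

Q ≈ 2610 W

Series thermal resistances:
R_inner film = 1/(h_i·A) = 1/(19.9×18.5) = 0.002716 K/W
R_carbon steel = L/(kA) = 0.0059/(44.6×18.5) = 7.151×10^-6 K/W
R_calcium silicate = L/(kA) = 0.055/(0.0505×18.5) = 0.05887 K/W
R_outer film = 1/(h_o·A) = 1/(26.5×18.5) = 0.00204 K/W
R_total = 0.06363 K/W
Q = ΔT / R_total = 166 / 0.06363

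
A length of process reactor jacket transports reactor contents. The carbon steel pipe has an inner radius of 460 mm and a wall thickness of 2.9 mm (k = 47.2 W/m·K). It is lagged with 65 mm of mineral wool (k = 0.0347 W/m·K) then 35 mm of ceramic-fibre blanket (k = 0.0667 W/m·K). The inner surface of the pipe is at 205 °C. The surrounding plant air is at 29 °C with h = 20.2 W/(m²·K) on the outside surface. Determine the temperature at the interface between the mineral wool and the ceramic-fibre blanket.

Cylindrical conduction, so R = ln(r₂/r₁)/(2πkL) per layer, in series:
R_carbon steel pipe wall = ln(462.9/460)/(2π×47.2×1) = 2.119×10^-5 K/W
R_mineral wool = ln(527.9/462.9)/(2π×0.0347×1) = 0.6027 K/W
R_ceramic-fibre blanket = ln(562.9/527.9)/(2π×0.0667×1) = 0.1532 K/W
R_outer film = 1/(h_o·2πr_oL) = 1/(20.2×2π×0.5629×1) = 0.014 K/W
R_total = 0.7699 K/W
Q = ΔT/R_total = 176/0.7699
Q = 229 W/m
T_interface = T_inner − Q·ΣR(inner→interface) = 205 − 229×0.6027

T ≈ 67.2 °C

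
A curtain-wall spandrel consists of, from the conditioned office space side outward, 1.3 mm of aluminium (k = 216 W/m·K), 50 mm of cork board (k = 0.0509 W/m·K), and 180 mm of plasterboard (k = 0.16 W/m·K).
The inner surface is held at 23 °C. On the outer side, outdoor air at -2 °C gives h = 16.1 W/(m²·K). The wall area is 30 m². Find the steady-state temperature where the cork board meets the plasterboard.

Model the wall as resistances in series:
R_aluminium = L/(kA) = 0.0013/(216×30) = 2.006×10^-7 K/W
R_cork board = L/(kA) = 0.05/(0.0509×30) = 0.03274 K/W
R_plasterboard = L/(kA) = 0.18/(0.16×30) = 0.0375 K/W
R_outer film = 1/(h_o·A) = 1/(16.1×30) = 0.00207 K/W
R_total = 0.07231 K/W;  Q = ΔT/R_total = 25/0.07231 = 345.7 W
T_interface = T_inner − Q·ΣR(inner→interface) = 23 − 346×0.03274

T ≈ 11.7 °C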